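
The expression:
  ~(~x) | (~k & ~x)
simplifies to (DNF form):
x | ~k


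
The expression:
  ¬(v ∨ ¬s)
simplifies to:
s ∧ ¬v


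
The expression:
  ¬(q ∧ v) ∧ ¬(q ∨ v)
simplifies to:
¬q ∧ ¬v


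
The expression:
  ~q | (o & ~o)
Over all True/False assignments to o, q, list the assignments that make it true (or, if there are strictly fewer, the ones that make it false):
is true only for:
  o=False, q=False;
  o=True, q=False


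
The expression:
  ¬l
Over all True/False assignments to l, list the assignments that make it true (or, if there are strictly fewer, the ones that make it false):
is true only for:
  l=False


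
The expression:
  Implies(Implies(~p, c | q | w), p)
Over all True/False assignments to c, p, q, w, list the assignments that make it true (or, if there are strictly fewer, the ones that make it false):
is false only for:
  c=False, p=False, q=False, w=True;
  c=False, p=False, q=True, w=False;
  c=False, p=False, q=True, w=True;
  c=True, p=False, q=False, w=False;
  c=True, p=False, q=False, w=True;
  c=True, p=False, q=True, w=False;
  c=True, p=False, q=True, w=True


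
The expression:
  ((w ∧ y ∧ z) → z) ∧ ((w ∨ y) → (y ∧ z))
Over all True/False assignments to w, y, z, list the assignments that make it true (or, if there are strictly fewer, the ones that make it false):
is true only for:
  w=False, y=False, z=False;
  w=False, y=False, z=True;
  w=False, y=True, z=True;
  w=True, y=True, z=True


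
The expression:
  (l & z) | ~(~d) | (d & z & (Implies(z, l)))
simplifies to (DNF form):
d | (l & z)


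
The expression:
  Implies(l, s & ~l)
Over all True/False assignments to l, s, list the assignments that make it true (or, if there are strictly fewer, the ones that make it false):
is true only for:
  l=False, s=False;
  l=False, s=True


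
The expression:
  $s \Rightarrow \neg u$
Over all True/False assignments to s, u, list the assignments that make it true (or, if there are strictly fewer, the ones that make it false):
is false only for:
  s=True, u=True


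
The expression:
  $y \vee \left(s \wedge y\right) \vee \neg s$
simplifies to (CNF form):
$y \vee \neg s$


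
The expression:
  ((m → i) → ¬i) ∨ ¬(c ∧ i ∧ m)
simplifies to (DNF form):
¬c ∨ ¬i ∨ ¬m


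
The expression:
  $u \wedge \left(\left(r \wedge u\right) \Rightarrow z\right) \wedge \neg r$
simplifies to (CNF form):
$u \wedge \neg r$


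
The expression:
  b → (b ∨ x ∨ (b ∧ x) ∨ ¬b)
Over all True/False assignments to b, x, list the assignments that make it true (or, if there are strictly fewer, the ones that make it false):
is always true.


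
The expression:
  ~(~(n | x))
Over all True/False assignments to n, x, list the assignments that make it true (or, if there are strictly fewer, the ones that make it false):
is false only for:
  n=False, x=False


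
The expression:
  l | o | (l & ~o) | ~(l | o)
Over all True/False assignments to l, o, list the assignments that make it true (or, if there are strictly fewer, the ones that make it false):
is always true.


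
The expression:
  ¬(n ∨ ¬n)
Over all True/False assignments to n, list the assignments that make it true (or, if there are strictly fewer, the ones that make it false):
is never true.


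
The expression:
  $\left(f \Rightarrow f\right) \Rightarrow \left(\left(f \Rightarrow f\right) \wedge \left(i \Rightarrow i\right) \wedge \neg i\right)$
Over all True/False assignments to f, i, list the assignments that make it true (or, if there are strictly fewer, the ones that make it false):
is true only for:
  f=False, i=False;
  f=True, i=False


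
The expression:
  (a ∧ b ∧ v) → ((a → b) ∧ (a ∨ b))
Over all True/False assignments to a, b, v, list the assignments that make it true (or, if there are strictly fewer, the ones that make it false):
is always true.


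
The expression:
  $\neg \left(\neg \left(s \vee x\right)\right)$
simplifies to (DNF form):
$s \vee x$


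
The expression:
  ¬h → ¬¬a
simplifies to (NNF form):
a ∨ h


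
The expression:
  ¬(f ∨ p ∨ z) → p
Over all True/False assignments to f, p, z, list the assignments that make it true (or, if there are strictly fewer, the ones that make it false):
is false only for:
  f=False, p=False, z=False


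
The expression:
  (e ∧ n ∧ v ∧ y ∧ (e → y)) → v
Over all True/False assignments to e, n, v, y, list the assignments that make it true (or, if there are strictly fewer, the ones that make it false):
is always true.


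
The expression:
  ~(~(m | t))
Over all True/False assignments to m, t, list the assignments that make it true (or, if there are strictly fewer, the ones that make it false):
is false only for:
  m=False, t=False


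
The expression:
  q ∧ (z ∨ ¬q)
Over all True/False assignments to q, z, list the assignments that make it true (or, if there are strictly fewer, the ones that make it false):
is true only for:
  q=True, z=True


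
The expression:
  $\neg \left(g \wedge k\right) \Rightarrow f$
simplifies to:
$f \vee \left(g \wedge k\right)$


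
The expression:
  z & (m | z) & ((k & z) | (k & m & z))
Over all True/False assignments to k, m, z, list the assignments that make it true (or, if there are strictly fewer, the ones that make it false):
is true only for:
  k=True, m=False, z=True;
  k=True, m=True, z=True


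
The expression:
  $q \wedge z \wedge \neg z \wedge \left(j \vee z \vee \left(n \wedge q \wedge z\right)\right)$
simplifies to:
$\text{False}$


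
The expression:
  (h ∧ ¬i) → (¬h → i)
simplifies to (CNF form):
True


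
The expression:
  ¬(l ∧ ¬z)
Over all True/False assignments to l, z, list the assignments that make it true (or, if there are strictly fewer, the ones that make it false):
is false only for:
  l=True, z=False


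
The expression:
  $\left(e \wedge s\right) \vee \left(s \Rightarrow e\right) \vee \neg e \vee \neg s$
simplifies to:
$\text{True}$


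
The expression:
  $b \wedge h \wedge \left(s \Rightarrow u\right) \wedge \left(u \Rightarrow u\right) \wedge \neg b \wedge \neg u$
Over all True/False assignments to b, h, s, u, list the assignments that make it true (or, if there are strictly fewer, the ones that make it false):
is never true.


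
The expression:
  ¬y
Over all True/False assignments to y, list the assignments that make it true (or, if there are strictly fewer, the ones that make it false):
is true only for:
  y=False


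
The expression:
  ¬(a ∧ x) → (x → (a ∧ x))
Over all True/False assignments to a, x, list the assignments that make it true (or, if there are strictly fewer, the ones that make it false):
is false only for:
  a=False, x=True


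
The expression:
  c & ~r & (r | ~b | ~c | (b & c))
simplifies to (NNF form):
c & ~r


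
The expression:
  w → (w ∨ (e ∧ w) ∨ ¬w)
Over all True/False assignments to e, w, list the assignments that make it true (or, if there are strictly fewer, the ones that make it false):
is always true.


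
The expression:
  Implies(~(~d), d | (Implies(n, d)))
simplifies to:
True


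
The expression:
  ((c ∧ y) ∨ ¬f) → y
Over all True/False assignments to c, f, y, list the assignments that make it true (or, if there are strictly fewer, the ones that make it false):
is false only for:
  c=False, f=False, y=False;
  c=True, f=False, y=False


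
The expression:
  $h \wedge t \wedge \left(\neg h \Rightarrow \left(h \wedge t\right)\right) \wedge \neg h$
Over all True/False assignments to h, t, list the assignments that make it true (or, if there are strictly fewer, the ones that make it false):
is never true.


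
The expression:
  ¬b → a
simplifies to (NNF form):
a ∨ b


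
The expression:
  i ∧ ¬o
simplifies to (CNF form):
i ∧ ¬o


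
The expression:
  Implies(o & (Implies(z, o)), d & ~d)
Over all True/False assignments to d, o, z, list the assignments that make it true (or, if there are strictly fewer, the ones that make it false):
is true only for:
  d=False, o=False, z=False;
  d=False, o=False, z=True;
  d=True, o=False, z=False;
  d=True, o=False, z=True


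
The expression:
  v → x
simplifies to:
x ∨ ¬v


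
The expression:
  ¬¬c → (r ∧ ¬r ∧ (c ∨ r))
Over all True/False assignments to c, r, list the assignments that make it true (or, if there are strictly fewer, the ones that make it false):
is true only for:
  c=False, r=False;
  c=False, r=True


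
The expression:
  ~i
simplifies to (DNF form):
~i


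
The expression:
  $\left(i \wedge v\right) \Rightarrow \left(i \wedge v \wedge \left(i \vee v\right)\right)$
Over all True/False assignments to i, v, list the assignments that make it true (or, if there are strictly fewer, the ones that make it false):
is always true.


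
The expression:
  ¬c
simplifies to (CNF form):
¬c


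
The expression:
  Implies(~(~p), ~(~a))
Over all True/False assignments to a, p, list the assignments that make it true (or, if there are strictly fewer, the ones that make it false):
is false only for:
  a=False, p=True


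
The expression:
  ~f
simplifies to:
~f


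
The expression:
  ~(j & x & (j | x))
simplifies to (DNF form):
~j | ~x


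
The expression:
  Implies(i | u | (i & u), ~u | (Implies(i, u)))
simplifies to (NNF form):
True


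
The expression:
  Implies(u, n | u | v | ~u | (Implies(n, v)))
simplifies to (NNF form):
True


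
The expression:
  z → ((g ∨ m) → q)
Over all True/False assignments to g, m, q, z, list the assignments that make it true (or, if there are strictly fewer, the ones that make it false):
is false only for:
  g=False, m=True, q=False, z=True;
  g=True, m=False, q=False, z=True;
  g=True, m=True, q=False, z=True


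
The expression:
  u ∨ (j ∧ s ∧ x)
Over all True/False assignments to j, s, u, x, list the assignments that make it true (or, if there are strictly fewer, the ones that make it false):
is false only for:
  j=False, s=False, u=False, x=False;
  j=False, s=False, u=False, x=True;
  j=False, s=True, u=False, x=False;
  j=False, s=True, u=False, x=True;
  j=True, s=False, u=False, x=False;
  j=True, s=False, u=False, x=True;
  j=True, s=True, u=False, x=False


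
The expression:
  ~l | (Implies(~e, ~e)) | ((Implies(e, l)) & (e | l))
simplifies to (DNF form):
True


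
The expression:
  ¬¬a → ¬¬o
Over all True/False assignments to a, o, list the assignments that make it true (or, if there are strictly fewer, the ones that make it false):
is false only for:
  a=True, o=False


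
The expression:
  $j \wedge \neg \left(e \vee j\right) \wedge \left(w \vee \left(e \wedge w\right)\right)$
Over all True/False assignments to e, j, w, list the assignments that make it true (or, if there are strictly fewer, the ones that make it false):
is never true.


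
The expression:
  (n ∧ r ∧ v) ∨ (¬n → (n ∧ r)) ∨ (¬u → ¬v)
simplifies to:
n ∨ u ∨ ¬v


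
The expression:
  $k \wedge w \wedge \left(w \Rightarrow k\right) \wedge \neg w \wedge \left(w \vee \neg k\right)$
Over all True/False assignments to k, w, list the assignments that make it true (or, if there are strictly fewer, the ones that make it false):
is never true.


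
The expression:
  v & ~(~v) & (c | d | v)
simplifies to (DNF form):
v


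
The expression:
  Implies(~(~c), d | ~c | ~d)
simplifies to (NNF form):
True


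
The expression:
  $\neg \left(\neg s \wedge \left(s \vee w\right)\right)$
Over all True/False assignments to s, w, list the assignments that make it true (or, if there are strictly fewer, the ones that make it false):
is false only for:
  s=False, w=True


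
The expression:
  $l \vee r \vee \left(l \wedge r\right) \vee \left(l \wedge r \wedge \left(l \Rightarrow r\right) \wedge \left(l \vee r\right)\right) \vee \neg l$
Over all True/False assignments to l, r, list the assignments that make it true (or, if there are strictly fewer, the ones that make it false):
is always true.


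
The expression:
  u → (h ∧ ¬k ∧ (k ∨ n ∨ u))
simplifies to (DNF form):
(h ∧ ¬k) ∨ ¬u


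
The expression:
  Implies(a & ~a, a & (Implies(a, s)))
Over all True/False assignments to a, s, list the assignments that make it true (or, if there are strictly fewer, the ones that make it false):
is always true.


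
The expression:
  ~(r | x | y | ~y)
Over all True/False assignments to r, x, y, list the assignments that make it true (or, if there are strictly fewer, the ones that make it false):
is never true.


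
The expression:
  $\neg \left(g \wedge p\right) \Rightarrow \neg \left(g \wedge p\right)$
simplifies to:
$\text{True}$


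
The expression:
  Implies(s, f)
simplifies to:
f | ~s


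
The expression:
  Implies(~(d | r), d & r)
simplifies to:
d | r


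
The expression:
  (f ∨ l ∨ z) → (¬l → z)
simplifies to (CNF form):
l ∨ z ∨ ¬f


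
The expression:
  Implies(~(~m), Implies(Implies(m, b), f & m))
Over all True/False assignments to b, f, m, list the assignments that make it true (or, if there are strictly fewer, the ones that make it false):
is false only for:
  b=True, f=False, m=True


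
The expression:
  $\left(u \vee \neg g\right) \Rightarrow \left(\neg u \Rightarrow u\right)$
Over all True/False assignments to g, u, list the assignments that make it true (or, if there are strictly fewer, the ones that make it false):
is false only for:
  g=False, u=False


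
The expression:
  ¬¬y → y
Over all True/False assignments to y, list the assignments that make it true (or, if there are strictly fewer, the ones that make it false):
is always true.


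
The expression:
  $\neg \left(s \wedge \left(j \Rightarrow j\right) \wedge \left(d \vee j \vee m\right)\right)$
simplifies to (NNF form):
$\left(\neg d \wedge \neg j \wedge \neg m\right) \vee \neg s$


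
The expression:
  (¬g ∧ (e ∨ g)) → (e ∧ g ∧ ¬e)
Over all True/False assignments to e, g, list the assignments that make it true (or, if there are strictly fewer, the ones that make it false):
is false only for:
  e=True, g=False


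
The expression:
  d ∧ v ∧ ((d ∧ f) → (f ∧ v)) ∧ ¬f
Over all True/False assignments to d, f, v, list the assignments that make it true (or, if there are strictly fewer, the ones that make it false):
is true only for:
  d=True, f=False, v=True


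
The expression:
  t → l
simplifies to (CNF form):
l ∨ ¬t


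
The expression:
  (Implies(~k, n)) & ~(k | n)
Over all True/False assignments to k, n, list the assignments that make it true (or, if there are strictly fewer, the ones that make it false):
is never true.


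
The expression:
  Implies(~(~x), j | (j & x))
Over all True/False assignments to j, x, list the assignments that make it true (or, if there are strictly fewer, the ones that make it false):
is false only for:
  j=False, x=True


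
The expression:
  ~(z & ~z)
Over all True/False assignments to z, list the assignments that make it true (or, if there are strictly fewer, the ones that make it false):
is always true.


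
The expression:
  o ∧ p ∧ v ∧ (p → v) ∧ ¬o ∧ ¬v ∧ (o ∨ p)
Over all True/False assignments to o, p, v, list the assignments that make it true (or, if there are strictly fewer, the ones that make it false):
is never true.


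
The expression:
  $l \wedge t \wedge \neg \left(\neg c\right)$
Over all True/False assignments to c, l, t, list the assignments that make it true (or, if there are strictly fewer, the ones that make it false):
is true only for:
  c=True, l=True, t=True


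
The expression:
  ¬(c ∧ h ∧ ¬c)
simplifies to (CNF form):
True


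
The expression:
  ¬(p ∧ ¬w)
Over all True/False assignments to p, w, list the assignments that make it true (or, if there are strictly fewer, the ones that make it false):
is false only for:
  p=True, w=False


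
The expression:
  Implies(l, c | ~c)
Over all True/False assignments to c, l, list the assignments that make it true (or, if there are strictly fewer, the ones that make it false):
is always true.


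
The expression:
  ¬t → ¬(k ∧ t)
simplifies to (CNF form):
True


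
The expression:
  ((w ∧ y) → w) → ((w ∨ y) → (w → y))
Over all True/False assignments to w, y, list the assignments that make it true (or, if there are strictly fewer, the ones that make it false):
is false only for:
  w=True, y=False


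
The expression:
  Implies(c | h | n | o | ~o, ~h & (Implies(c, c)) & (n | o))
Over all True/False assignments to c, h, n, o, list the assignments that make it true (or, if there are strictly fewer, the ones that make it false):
is true only for:
  c=False, h=False, n=False, o=True;
  c=False, h=False, n=True, o=False;
  c=False, h=False, n=True, o=True;
  c=True, h=False, n=False, o=True;
  c=True, h=False, n=True, o=False;
  c=True, h=False, n=True, o=True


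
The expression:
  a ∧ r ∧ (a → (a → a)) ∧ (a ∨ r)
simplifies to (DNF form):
a ∧ r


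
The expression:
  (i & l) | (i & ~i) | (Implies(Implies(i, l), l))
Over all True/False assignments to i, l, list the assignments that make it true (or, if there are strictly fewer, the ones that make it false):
is false only for:
  i=False, l=False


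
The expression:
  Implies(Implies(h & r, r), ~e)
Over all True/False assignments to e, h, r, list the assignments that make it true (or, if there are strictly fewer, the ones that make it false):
is true only for:
  e=False, h=False, r=False;
  e=False, h=False, r=True;
  e=False, h=True, r=False;
  e=False, h=True, r=True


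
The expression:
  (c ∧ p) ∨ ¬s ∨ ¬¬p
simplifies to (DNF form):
p ∨ ¬s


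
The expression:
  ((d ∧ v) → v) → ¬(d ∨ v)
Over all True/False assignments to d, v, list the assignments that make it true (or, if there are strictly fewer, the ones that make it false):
is true only for:
  d=False, v=False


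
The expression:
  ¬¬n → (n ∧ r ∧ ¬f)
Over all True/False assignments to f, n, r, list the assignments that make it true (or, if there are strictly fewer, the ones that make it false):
is false only for:
  f=False, n=True, r=False;
  f=True, n=True, r=False;
  f=True, n=True, r=True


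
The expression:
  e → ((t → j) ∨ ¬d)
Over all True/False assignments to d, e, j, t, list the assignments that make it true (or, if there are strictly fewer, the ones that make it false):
is false only for:
  d=True, e=True, j=False, t=True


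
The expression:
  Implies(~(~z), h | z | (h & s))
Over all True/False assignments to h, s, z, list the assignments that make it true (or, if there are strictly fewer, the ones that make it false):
is always true.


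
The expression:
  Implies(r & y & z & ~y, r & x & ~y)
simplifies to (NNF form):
True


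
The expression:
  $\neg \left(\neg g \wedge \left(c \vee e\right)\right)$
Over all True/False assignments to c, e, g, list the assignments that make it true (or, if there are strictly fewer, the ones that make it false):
is false only for:
  c=False, e=True, g=False;
  c=True, e=False, g=False;
  c=True, e=True, g=False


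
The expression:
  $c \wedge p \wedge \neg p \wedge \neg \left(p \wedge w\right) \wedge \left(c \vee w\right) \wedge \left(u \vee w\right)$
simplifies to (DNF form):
$\text{False}$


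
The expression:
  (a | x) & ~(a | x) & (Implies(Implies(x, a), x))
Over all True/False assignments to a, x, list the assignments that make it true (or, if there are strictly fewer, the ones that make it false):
is never true.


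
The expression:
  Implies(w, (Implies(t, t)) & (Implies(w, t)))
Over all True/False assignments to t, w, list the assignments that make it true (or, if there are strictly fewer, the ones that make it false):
is false only for:
  t=False, w=True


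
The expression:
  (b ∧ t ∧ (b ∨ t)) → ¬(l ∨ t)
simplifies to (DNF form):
¬b ∨ ¬t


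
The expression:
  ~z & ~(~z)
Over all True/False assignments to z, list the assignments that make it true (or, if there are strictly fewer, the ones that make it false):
is never true.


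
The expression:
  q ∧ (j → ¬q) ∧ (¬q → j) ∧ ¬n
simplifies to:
q ∧ ¬j ∧ ¬n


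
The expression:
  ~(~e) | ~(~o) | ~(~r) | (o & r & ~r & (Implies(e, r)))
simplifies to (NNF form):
e | o | r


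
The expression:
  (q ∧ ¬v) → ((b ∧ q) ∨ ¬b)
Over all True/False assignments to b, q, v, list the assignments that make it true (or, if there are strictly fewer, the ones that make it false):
is always true.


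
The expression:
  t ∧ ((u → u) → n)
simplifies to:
n ∧ t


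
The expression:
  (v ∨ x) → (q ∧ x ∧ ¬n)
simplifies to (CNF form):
(q ∨ ¬x) ∧ (x ∨ ¬v) ∧ (¬n ∨ ¬x)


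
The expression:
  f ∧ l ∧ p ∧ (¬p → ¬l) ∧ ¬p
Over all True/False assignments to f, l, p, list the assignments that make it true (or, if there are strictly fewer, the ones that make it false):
is never true.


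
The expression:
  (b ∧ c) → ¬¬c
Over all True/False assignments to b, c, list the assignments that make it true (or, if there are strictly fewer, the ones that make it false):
is always true.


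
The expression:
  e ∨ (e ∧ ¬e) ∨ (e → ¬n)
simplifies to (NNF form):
True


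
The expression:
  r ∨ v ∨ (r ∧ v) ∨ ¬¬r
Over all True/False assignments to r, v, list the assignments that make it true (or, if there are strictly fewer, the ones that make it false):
is false only for:
  r=False, v=False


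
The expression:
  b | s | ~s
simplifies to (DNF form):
True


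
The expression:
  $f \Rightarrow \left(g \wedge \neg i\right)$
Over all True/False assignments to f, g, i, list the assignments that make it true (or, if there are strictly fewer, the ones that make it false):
is false only for:
  f=True, g=False, i=False;
  f=True, g=False, i=True;
  f=True, g=True, i=True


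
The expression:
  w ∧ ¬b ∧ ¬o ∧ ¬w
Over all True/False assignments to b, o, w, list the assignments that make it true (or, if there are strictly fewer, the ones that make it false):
is never true.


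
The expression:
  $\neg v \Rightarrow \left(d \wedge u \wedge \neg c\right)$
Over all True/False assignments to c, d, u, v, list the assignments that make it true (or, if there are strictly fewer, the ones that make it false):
is false only for:
  c=False, d=False, u=False, v=False;
  c=False, d=False, u=True, v=False;
  c=False, d=True, u=False, v=False;
  c=True, d=False, u=False, v=False;
  c=True, d=False, u=True, v=False;
  c=True, d=True, u=False, v=False;
  c=True, d=True, u=True, v=False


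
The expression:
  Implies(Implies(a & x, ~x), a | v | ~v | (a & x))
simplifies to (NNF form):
True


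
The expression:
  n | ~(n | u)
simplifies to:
n | ~u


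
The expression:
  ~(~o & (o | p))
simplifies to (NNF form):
o | ~p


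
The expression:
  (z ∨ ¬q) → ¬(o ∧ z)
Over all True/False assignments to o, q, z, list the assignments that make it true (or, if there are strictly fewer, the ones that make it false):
is false only for:
  o=True, q=False, z=True;
  o=True, q=True, z=True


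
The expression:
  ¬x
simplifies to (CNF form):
¬x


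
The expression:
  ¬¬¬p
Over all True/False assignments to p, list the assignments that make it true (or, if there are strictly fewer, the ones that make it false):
is true only for:
  p=False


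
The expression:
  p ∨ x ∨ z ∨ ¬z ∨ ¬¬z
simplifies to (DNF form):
True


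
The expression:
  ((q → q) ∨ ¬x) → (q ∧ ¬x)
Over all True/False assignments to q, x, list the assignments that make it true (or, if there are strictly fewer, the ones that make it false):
is true only for:
  q=True, x=False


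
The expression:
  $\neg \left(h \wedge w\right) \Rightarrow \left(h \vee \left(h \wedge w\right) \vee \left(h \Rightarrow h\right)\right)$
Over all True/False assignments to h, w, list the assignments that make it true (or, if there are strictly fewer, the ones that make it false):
is always true.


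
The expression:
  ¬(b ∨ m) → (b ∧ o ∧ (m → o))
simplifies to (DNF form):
b ∨ m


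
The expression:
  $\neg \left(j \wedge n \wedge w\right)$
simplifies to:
$\neg j \vee \neg n \vee \neg w$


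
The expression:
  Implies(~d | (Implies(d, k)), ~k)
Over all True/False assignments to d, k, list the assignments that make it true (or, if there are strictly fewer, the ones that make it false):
is true only for:
  d=False, k=False;
  d=True, k=False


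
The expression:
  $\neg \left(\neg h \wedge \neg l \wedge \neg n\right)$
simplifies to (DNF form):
$h \vee l \vee n$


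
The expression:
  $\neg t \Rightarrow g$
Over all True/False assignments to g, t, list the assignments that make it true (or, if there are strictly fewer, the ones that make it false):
is false only for:
  g=False, t=False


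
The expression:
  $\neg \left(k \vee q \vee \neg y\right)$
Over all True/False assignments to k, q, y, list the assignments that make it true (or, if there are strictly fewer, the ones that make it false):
is true only for:
  k=False, q=False, y=True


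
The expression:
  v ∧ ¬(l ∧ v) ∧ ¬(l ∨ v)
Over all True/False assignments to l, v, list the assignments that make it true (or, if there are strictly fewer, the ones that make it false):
is never true.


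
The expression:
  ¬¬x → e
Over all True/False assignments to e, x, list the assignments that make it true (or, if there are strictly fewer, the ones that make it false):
is false only for:
  e=False, x=True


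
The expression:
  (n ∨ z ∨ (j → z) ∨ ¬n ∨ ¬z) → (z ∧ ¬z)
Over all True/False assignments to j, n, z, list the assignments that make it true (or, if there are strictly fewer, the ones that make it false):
is never true.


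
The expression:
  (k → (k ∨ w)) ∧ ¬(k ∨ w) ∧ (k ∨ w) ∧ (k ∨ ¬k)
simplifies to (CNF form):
False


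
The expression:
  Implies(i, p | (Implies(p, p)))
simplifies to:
True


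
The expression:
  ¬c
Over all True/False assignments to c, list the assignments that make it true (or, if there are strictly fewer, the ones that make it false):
is true only for:
  c=False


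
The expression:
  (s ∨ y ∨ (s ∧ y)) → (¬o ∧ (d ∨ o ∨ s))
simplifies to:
(d ∧ ¬o) ∨ (s ∧ ¬o) ∨ (¬s ∧ ¬y)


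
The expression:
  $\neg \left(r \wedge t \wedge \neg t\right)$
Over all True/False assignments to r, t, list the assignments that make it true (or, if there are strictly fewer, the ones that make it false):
is always true.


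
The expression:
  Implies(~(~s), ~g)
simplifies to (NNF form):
~g | ~s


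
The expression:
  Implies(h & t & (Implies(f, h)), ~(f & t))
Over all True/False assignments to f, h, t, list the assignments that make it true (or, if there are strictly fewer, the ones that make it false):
is false only for:
  f=True, h=True, t=True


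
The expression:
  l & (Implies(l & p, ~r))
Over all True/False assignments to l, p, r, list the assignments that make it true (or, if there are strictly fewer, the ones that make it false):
is true only for:
  l=True, p=False, r=False;
  l=True, p=False, r=True;
  l=True, p=True, r=False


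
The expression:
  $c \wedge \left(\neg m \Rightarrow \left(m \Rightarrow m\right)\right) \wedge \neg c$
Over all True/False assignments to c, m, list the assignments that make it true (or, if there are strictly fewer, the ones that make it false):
is never true.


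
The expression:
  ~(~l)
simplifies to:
l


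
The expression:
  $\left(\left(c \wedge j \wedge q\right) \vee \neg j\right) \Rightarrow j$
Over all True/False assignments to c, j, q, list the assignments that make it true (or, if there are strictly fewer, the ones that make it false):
is true only for:
  c=False, j=True, q=False;
  c=False, j=True, q=True;
  c=True, j=True, q=False;
  c=True, j=True, q=True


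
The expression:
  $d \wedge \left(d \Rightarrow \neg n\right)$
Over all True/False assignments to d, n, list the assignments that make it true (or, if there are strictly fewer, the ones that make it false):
is true only for:
  d=True, n=False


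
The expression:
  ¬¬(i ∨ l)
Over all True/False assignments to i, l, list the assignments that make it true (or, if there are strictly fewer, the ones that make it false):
is false only for:
  i=False, l=False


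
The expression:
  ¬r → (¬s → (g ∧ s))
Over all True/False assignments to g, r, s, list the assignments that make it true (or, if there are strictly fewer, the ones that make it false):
is false only for:
  g=False, r=False, s=False;
  g=True, r=False, s=False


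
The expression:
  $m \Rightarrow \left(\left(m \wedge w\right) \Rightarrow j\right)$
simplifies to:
$j \vee \neg m \vee \neg w$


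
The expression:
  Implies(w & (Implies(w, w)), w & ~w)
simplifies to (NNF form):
~w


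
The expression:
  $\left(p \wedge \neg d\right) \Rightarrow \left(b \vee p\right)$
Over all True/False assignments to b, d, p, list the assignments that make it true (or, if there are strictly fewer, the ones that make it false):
is always true.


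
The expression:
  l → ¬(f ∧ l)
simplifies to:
¬f ∨ ¬l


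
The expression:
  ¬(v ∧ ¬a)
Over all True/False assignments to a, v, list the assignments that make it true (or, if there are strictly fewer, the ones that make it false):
is false only for:
  a=False, v=True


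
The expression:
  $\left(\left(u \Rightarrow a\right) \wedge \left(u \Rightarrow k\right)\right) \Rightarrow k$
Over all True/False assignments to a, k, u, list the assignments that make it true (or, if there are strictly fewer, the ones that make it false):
is false only for:
  a=False, k=False, u=False;
  a=True, k=False, u=False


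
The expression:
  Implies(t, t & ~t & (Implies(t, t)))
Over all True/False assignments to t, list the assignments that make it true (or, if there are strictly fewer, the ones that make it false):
is true only for:
  t=False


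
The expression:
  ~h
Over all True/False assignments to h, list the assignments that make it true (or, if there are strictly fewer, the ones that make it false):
is true only for:
  h=False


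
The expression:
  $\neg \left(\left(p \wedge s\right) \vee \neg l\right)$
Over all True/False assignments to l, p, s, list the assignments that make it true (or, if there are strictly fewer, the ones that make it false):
is true only for:
  l=True, p=False, s=False;
  l=True, p=False, s=True;
  l=True, p=True, s=False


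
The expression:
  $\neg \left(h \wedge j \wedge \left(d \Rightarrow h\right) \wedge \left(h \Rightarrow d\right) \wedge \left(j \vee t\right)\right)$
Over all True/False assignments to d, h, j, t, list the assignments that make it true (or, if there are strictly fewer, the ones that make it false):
is false only for:
  d=True, h=True, j=True, t=False;
  d=True, h=True, j=True, t=True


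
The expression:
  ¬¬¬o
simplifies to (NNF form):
¬o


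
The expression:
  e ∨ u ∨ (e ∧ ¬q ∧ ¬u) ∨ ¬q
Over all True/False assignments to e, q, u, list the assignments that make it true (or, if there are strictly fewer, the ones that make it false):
is false only for:
  e=False, q=True, u=False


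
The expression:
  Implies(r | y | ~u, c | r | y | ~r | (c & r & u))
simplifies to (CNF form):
True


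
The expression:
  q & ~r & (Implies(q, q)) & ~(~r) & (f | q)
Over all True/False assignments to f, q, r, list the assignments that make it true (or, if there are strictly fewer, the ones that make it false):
is never true.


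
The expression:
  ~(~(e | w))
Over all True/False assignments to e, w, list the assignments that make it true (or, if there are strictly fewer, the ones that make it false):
is false only for:
  e=False, w=False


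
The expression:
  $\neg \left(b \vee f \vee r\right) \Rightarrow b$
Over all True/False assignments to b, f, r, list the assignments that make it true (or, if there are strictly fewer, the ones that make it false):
is false only for:
  b=False, f=False, r=False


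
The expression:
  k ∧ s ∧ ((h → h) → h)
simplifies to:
h ∧ k ∧ s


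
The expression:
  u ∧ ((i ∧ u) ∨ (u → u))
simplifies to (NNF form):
u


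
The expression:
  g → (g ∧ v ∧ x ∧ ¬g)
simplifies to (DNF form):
¬g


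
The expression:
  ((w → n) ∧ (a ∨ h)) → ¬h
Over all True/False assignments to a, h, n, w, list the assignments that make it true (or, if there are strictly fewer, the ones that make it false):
is false only for:
  a=False, h=True, n=False, w=False;
  a=False, h=True, n=True, w=False;
  a=False, h=True, n=True, w=True;
  a=True, h=True, n=False, w=False;
  a=True, h=True, n=True, w=False;
  a=True, h=True, n=True, w=True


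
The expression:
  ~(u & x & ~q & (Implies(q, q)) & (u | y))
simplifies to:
q | ~u | ~x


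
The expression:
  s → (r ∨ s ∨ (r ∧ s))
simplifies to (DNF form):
True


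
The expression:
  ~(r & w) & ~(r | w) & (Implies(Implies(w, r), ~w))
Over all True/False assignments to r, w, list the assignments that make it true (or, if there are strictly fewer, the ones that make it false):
is true only for:
  r=False, w=False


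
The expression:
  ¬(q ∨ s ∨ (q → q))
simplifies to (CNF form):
False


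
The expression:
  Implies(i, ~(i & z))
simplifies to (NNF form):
~i | ~z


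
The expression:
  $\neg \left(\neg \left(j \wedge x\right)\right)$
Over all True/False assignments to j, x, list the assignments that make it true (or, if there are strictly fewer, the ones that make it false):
is true only for:
  j=True, x=True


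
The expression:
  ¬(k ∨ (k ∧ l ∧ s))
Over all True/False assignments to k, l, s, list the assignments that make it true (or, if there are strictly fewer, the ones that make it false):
is true only for:
  k=False, l=False, s=False;
  k=False, l=False, s=True;
  k=False, l=True, s=False;
  k=False, l=True, s=True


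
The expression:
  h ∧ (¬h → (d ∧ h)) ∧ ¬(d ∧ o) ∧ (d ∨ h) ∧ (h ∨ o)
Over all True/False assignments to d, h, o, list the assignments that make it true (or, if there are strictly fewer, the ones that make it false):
is true only for:
  d=False, h=True, o=False;
  d=False, h=True, o=True;
  d=True, h=True, o=False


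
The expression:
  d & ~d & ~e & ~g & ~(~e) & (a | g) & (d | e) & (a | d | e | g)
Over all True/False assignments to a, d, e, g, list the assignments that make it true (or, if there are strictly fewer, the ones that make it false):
is never true.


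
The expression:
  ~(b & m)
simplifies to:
~b | ~m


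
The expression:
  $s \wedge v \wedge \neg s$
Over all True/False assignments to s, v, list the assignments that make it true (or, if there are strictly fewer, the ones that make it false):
is never true.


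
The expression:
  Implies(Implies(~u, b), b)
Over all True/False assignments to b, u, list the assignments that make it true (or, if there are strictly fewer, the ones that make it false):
is false only for:
  b=False, u=True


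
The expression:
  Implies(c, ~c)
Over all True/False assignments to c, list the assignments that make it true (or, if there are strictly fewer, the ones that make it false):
is true only for:
  c=False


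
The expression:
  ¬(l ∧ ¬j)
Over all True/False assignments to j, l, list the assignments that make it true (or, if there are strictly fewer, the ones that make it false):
is false only for:
  j=False, l=True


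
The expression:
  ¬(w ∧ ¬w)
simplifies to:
True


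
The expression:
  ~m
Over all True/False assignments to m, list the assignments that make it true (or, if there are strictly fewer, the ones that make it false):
is true only for:
  m=False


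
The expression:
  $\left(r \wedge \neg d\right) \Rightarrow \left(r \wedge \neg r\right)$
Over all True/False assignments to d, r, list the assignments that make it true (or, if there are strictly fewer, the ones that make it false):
is false only for:
  d=False, r=True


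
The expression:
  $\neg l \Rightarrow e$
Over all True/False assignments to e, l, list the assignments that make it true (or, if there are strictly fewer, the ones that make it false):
is false only for:
  e=False, l=False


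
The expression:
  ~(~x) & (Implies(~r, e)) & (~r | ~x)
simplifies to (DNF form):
e & x & ~r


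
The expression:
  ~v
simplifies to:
~v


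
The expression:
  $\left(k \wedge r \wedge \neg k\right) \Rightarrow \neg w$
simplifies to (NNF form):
$\text{True}$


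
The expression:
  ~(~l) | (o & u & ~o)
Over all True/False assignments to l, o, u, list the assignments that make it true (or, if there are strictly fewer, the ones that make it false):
is true only for:
  l=True, o=False, u=False;
  l=True, o=False, u=True;
  l=True, o=True, u=False;
  l=True, o=True, u=True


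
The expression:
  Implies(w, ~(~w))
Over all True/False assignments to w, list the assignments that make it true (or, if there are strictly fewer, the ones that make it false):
is always true.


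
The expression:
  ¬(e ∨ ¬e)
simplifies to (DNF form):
False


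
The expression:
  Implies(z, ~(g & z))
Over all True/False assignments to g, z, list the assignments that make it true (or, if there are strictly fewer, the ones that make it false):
is false only for:
  g=True, z=True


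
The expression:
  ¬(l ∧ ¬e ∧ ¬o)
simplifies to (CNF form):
e ∨ o ∨ ¬l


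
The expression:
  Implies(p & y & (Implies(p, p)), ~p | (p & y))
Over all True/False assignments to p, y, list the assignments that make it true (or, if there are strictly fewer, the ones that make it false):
is always true.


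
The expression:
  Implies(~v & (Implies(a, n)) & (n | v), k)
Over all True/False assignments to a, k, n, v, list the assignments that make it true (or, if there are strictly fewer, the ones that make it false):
is false only for:
  a=False, k=False, n=True, v=False;
  a=True, k=False, n=True, v=False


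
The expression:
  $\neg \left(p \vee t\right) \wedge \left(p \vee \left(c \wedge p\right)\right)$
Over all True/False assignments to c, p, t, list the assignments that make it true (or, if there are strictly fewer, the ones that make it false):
is never true.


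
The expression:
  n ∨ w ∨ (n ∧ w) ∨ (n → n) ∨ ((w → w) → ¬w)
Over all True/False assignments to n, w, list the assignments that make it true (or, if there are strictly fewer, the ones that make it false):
is always true.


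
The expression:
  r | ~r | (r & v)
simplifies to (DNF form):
True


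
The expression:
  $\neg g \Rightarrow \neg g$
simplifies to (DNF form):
$\text{True}$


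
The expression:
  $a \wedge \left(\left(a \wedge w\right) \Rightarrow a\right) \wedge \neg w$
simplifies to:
$a \wedge \neg w$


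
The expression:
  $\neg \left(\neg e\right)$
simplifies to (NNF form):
$e$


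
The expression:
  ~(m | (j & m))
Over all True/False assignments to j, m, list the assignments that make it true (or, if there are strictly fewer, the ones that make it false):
is true only for:
  j=False, m=False;
  j=True, m=False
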